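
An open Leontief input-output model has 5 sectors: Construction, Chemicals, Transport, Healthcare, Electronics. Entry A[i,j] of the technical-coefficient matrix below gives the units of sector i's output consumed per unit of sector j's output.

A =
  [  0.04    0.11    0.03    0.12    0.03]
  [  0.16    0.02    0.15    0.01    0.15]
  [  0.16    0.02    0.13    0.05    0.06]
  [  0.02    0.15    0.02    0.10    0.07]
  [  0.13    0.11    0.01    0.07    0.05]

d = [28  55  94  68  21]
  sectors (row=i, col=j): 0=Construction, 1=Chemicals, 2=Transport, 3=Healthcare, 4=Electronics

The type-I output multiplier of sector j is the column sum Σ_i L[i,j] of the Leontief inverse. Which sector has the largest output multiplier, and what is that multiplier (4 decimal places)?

Form M = I − A:
  [  0.96   -0.11   -0.03   -0.12   -0.03]
  [ -0.16    0.98   -0.15   -0.01   -0.15]
  [ -0.16   -0.02    0.87   -0.05   -0.06]
  [ -0.02   -0.15   -0.02    0.90   -0.07]
  [ -0.13   -0.11   -0.01   -0.07    0.95]
Leontief inverse L = M⁻¹:
  [  1.0927    0.1566    0.0691    0.1571    0.0752]
  [  0.2421    1.0845    0.1992    0.0707    0.1967]
  [  0.2242    0.0763    1.1739    0.1038    0.1009]
  [  0.0841    0.1986    0.0647    1.1376    0.1219]
  [  0.1861    0.1624    0.0497    0.1146    1.0957]
Total output x = L · d:
  x_0 = 1.0927·28 + 0.1566·55 + 0.0691·94 + 0.1571·68 + 0.0752·21 = 57.9701
  x_1 = 0.2421·28 + 1.0845·55 + 0.1992·94 + 0.0707·68 + 0.1967·21 = 94.0918
  x_2 = 0.2242·28 + 0.0763·55 + 1.1739·94 + 0.1038·68 + 0.1009·21 = 129.9974
  x_3 = 0.0841·28 + 0.1986·55 + 0.0647·94 + 1.1376·68 + 0.1219·21 = 99.2736
  x_4 = 0.1861·28 + 0.1624·55 + 0.0497·94 + 0.1146·68 + 1.0957·21 = 49.6162
Output multipliers (column sums of L):
  Construction: 1.8292
  Chemicals: 1.6784
  Transport: 1.5566
  Healthcare: 1.5838
  Electronics: 1.5904

Construction (1.8292)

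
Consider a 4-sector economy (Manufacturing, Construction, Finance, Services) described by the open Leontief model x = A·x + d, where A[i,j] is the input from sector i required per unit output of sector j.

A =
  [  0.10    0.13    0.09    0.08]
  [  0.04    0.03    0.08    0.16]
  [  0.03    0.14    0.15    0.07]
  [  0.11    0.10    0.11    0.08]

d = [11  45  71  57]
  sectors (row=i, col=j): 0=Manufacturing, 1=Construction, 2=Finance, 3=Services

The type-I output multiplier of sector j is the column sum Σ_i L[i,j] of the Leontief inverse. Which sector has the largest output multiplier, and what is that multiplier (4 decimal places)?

Form M = I − A:
  [  0.90   -0.13   -0.09   -0.08]
  [ -0.04    0.97   -0.08   -0.16]
  [ -0.03   -0.14    0.85   -0.07]
  [ -0.11   -0.10   -0.11    0.92]
Leontief inverse L = M⁻¹:
  [  1.1425    0.1908    0.1576    0.1445]
  [  0.0778    1.0822    0.1367    0.2054]
  [  0.0657    0.1985    1.2193    0.1330]
  [  0.1529    0.1642    0.1795    1.1425]
Total output x = L · d:
  x_0 = 1.1425·11 + 0.1908·45 + 0.1576·71 + 0.1445·57 = 40.5814
  x_1 = 0.0778·11 + 1.0822·45 + 0.1367·71 + 0.2054·57 = 70.9665
  x_2 = 0.0657·11 + 0.1985·45 + 1.2193·71 + 0.1330·57 = 103.8096
  x_3 = 0.1529·11 + 0.1642·45 + 0.1795·71 + 1.1425·57 = 86.9344
Output multipliers (column sums of L):
  Manufacturing: 1.4389
  Construction: 1.6357
  Finance: 1.6931
  Services: 1.6254

Finance (1.6931)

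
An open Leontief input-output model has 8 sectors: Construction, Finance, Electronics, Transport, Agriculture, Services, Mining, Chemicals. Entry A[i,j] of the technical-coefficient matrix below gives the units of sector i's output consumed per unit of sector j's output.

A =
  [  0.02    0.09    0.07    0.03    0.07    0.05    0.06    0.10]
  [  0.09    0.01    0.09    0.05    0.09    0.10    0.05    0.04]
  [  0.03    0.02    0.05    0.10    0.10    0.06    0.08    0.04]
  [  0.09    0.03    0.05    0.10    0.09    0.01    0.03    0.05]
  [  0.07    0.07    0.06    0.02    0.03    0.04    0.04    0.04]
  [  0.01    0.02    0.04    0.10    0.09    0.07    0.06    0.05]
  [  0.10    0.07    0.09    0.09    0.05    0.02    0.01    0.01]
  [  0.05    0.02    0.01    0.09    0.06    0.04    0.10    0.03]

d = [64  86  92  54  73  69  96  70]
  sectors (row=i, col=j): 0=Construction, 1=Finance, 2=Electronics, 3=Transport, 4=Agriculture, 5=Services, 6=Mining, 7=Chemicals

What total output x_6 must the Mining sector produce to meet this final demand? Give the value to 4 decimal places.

Form M = I − A:
  [  0.98   -0.09   -0.07   -0.03   -0.07   -0.05   -0.06   -0.10]
  [ -0.09    0.99   -0.09   -0.05   -0.09   -0.10   -0.05   -0.04]
  [ -0.03   -0.02    0.95   -0.10   -0.10   -0.06   -0.08   -0.04]
  [ -0.09   -0.03   -0.05    0.90   -0.09   -0.01   -0.03   -0.05]
  [ -0.07   -0.07   -0.06   -0.02    0.97   -0.04   -0.04   -0.04]
  [ -0.01   -0.02   -0.04   -0.10   -0.09    0.93   -0.06   -0.05]
  [ -0.10   -0.07   -0.09   -0.09   -0.05   -0.02    0.99   -0.01]
  [ -0.05   -0.02   -0.01   -0.09   -0.06   -0.04   -0.10    0.97]
Leontief inverse L = M⁻¹:
  [  1.0727    0.1245    0.1199    0.0939    0.1328    0.0937    0.1087    0.1369]
  [  0.1389    1.0519    0.1424    0.1168    0.1568    0.1436    0.1002    0.0845]
  [  0.0827    0.0580    1.0993    0.1623    0.1597    0.0962    0.1218    0.0774]
  [  0.1381    0.0677    0.0963    1.1546    0.1468    0.0451    0.0723    0.0896]
  [  0.1077    0.0986    0.1002    0.0674    1.0798    0.0748    0.0771    0.0720]
  [  0.0579    0.0530    0.0835    0.1582    0.1450    1.1031    0.0989    0.0836]
  [  0.1458    0.1050    0.1381    0.1455    0.1109    0.0592    1.0530    0.0510]
  [  0.0959    0.0541    0.0533    0.1417    0.1096    0.0692    0.1330    1.0620]
Total output x = L · d:
  x_0 = 1.0727·64 + 0.1245·86 + 0.1199·92 + 0.0939·54 + 0.1328·73 + 0.0937·69 + 0.1087·96 + 0.1369·70 = 131.6407
  x_1 = 0.1389·64 + 1.0519·86 + 0.1424·92 + 0.1168·54 + 0.1568·73 + 0.1436·69 + 0.1002·96 + 0.0845·70 = 155.6422
  x_2 = 0.0827·64 + 0.0580·86 + 1.0993·92 + 0.1623·54 + 0.1597·73 + 0.0962·69 + 0.1218·96 + 0.0774·70 = 155.5811
  x_3 = 0.1381·64 + 0.0677·86 + 0.0963·92 + 1.1546·54 + 0.1468·73 + 0.0451·69 + 0.0723·96 + 0.0896·70 = 112.9063
  x_4 = 0.1077·64 + 0.0986·86 + 0.1002·92 + 0.0674·54 + 1.0798·73 + 0.0748·69 + 0.0771·96 + 0.0720·70 = 124.6640
  x_5 = 0.0579·64 + 0.0530·86 + 0.0835·92 + 0.1582·54 + 0.1450·73 + 1.1031·69 + 0.0989·96 + 0.0836·70 = 126.5278
  x_6 = 0.1458·64 + 0.1050·86 + 0.1381·92 + 0.1455·54 + 0.1109·73 + 0.0592·69 + 1.0530·96 + 0.0510·70 = 155.7767
  x_7 = 0.0959·64 + 0.0541·86 + 0.0533·92 + 0.1417·54 + 0.1096·73 + 0.0692·69 + 0.1330·96 + 1.0620·70 = 123.2277

155.7767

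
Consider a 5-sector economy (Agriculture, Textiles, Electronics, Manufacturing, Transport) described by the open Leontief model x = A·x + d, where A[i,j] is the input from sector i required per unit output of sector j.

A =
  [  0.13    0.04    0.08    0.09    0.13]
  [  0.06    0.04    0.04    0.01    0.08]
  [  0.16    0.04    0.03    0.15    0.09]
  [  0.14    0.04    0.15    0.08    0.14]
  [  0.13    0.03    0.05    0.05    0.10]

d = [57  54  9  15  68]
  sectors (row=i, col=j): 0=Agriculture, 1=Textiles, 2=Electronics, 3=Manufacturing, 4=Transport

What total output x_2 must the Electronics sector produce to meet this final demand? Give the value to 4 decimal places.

45.3022

Form M = I − A:
  [  0.87   -0.04   -0.08   -0.09   -0.13]
  [ -0.06    0.96   -0.04   -0.01   -0.08]
  [ -0.16   -0.04    0.97   -0.15   -0.09]
  [ -0.14   -0.04   -0.15    0.92   -0.14]
  [ -0.13   -0.03   -0.05   -0.05    0.90]
Leontief inverse L = M⁻¹:
  [  1.2390    0.0710    0.1409    0.1571    0.2238]
  [  0.1092    1.0544    0.0649    0.0394    0.1221]
  [  0.2703    0.0720    1.0995    0.2168    0.1891]
  [  0.2697    0.0766    0.2181    1.1632    0.2485]
  [  0.2126    0.0537    0.0957    0.1007    1.1718]
Total output x = L · d:
  x_0 = 1.2390·57 + 0.0710·54 + 0.1409·9 + 0.1571·15 + 0.2238·68 = 93.3020
  x_1 = 0.1092·57 + 1.0544·54 + 0.0649·9 + 0.0394·15 + 0.1221·68 = 72.6397
  x_2 = 0.2703·57 + 0.0720·54 + 1.0995·9 + 0.2168·15 + 0.1891·68 = 45.3022
  x_3 = 0.2697·57 + 0.0766·54 + 0.2181·9 + 1.1632·15 + 0.2485·68 = 55.8187
  x_4 = 0.2126·57 + 0.0537·54 + 0.0957·9 + 0.1007·15 + 1.1718·68 = 97.0717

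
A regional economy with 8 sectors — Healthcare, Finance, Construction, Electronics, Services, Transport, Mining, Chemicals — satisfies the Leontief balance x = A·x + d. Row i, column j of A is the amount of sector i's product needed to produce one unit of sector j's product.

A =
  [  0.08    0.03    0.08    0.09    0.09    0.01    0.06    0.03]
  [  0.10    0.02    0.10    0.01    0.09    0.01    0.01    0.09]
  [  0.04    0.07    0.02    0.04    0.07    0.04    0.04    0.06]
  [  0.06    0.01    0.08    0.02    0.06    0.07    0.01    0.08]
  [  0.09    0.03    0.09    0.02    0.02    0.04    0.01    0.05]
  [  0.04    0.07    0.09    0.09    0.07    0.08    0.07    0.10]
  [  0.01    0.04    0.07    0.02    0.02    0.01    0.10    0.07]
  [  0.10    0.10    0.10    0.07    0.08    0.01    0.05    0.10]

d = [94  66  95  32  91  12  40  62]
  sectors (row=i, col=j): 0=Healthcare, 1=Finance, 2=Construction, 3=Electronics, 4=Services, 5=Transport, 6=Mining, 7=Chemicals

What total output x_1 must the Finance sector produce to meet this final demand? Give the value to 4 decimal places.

124.6902

Form M = I − A:
  [  0.92   -0.03   -0.08   -0.09   -0.09   -0.01   -0.06   -0.03]
  [ -0.10    0.98   -0.10   -0.01   -0.09   -0.01   -0.01   -0.09]
  [ -0.04   -0.07    0.98   -0.04   -0.07   -0.04   -0.04   -0.06]
  [ -0.06   -0.01   -0.08    0.98   -0.06   -0.07   -0.01   -0.08]
  [ -0.09   -0.03   -0.09   -0.02    0.98   -0.04   -0.01   -0.05]
  [ -0.04   -0.07   -0.09   -0.09   -0.07    0.92   -0.07   -0.10]
  [ -0.01   -0.04   -0.07   -0.02   -0.02   -0.01    0.90   -0.07]
  [ -0.10   -0.10   -0.10   -0.07   -0.08   -0.01   -0.05    0.90]
Leontief inverse L = M⁻¹:
  [  1.1336    0.0652    0.1407    0.1246    0.1391    0.0366    0.0930    0.0838]
  [  0.1560    1.0596    0.1579    0.0483    0.1405    0.0318    0.0416    0.1406]
  [  0.0888    0.1020    1.0758    0.0702    0.1134    0.0610    0.0677    0.1095]
  [  0.1095    0.0489    0.1352    1.0576    0.1073    0.0946    0.0414    0.1313]
  [  0.1334    0.0623    0.1370    0.0531    1.0641    0.0598    0.0379    0.0933]
  [  0.1136    0.1248    0.1757    0.1397    0.1400    1.1171    0.1168    0.1814]
  [  0.0469    0.0714    0.1145    0.0444    0.0560    0.0256    1.1296    0.1141]
  [  0.1774    0.1510    0.1837    0.1180    0.1513    0.0409    0.0931    1.1751]
Total output x = L · d:
  x_0 = 1.1336·94 + 0.0652·66 + 0.1407·95 + 0.1246·32 + 0.1391·91 + 0.0366·12 + 0.0930·40 + 0.0838·62 = 150.2339
  x_1 = 0.1560·94 + 1.0596·66 + 0.1579·95 + 0.0483·32 + 0.1405·91 + 0.0318·12 + 0.0416·40 + 0.1406·62 = 124.6902
  x_2 = 0.0888·94 + 0.1020·66 + 1.0758·95 + 0.0702·32 + 0.1134·91 + 0.0610·12 + 0.0677·40 + 0.1095·62 = 140.0818
  x_3 = 0.1095·94 + 0.0489·66 + 0.1352·95 + 1.0576·32 + 0.1073·91 + 0.0946·12 + 0.0414·40 + 0.1313·62 = 80.8958
  x_4 = 0.1334·94 + 0.0623·66 + 0.1370·95 + 0.0531·32 + 1.0641·91 + 0.0598·12 + 0.0379·40 + 0.0933·62 = 136.2231
  x_5 = 0.1136·94 + 0.1248·66 + 0.1757·95 + 0.1397·32 + 0.1400·91 + 1.1171·12 + 0.1168·40 + 0.1814·62 = 82.1384
  x_6 = 0.0469·94 + 0.0714·66 + 0.1145·95 + 0.0444·32 + 0.0560·91 + 0.0256·12 + 1.1296·40 + 0.1141·62 = 79.0766
  x_7 = 0.1774·94 + 0.1510·66 + 0.1837·95 + 0.1180·32 + 0.1513·91 + 0.0409·12 + 0.0931·40 + 1.1751·62 = 138.7071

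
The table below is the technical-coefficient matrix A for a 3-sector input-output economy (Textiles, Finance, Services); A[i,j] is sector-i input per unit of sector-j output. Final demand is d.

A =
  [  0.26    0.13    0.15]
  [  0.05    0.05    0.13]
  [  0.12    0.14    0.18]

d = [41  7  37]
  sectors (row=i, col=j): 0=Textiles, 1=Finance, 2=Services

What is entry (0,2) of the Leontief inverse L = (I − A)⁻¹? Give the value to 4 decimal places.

Form M = I − A:
  [  0.74   -0.13   -0.15]
  [ -0.05    0.95   -0.13]
  [ -0.12   -0.14    0.82]
Leontief inverse L = M⁻¹:
  [  1.4155    0.2374    0.2966]
  [  0.1053    1.0955    0.1929]
  [  0.2251    0.2218    1.2959]
Total output x = L · d:
  x_0 = 1.4155·41 + 0.2374·7 + 0.2966·37 = 70.6696
  x_1 = 0.1053·41 + 1.0955·7 + 0.1929·37 = 19.1245
  x_2 = 0.2251·41 + 0.2218·7 + 1.2959·37 = 58.7290

L[0,2] = 0.2966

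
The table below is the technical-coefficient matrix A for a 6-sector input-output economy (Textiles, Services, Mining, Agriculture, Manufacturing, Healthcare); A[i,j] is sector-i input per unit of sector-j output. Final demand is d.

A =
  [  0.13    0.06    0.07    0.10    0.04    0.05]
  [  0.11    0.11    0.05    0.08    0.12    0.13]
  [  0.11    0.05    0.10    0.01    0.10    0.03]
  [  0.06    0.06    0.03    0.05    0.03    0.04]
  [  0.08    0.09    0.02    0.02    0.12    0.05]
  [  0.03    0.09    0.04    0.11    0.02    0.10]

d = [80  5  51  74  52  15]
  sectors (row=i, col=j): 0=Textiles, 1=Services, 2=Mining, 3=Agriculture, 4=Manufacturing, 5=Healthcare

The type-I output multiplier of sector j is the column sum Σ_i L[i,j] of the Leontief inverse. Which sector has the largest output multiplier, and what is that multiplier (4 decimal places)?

Textiles (1.9019)

Form M = I − A:
  [  0.87   -0.06   -0.07   -0.10   -0.04   -0.05]
  [ -0.11    0.89   -0.05   -0.08   -0.12   -0.13]
  [ -0.11   -0.05    0.90   -0.01   -0.10   -0.03]
  [ -0.06   -0.06   -0.03    0.95   -0.03   -0.04]
  [ -0.08   -0.09   -0.02   -0.02    0.88   -0.05]
  [ -0.03   -0.09   -0.04   -0.11   -0.02    0.90]
Leontief inverse L = M⁻¹:
  [  1.2003    0.1165    0.1113    0.1507    0.0905    0.0989]
  [  0.1986    1.1929    0.1001    0.1501    0.1928    0.2041]
  [  0.1773    0.1025    1.1390    0.0510    0.1549    0.0735]
  [  0.1019    0.0965    0.0540    1.0818    0.0625    0.0730]
  [  0.1405    0.1452    0.0516    0.0637    1.1728    0.0985]
  [  0.0833    0.1427    0.0721    0.1559    0.0629    1.1492]
Total output x = L · d:
  x_0 = 1.2003·80 + 0.1165·5 + 0.1113·51 + 0.1507·74 + 0.0905·52 + 0.0989·15 = 119.6247
  x_1 = 0.1986·80 + 1.1929·5 + 0.1001·51 + 0.1501·74 + 0.1928·52 + 0.2041·15 = 51.1496
  x_2 = 0.1773·80 + 0.1025·5 + 1.1390·51 + 0.0510·74 + 0.1549·52 + 0.0735·15 = 85.7158
  x_3 = 0.1019·80 + 0.0965·5 + 0.0540·51 + 1.0818·74 + 0.0625·52 + 0.0730·15 = 95.7844
  x_4 = 0.1405·80 + 0.1452·5 + 0.0516·51 + 0.0637·74 + 1.1728·52 + 0.0985·15 = 81.7711
  x_5 = 0.0833·80 + 0.1427·5 + 0.0721·51 + 0.1559·74 + 0.0629·52 + 1.1492·15 = 43.1028
Output multipliers (column sums of L):
  Textiles: 1.9019
  Services: 1.7963
  Mining: 1.5280
  Agriculture: 1.6532
  Manufacturing: 1.7363
  Healthcare: 1.6971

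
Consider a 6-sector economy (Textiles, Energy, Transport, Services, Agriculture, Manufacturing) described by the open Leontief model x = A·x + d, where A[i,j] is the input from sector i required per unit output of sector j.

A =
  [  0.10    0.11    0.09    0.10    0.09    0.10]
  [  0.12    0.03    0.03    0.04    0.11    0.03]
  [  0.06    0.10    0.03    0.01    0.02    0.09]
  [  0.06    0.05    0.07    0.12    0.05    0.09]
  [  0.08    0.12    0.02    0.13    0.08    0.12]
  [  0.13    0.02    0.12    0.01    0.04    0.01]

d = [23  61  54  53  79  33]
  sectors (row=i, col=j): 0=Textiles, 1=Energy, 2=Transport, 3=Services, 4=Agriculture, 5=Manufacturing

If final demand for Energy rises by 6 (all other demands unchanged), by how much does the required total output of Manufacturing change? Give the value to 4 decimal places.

Form M = I − A:
  [  0.90   -0.11   -0.09   -0.10   -0.09   -0.10]
  [ -0.12    0.97   -0.03   -0.04   -0.11   -0.03]
  [ -0.06   -0.10    0.97   -0.01   -0.02   -0.09]
  [ -0.06   -0.05   -0.07    0.88   -0.05   -0.09]
  [ -0.08   -0.12   -0.02   -0.13    0.92   -0.12]
  [ -0.13   -0.02   -0.12   -0.01   -0.04    0.99]
Leontief inverse L = M⁻¹:
  [  1.1968    0.1838    0.1541    0.1716    0.1594    0.1754]
  [  0.1822    1.0851    0.0712    0.0951    0.1580    0.0856]
  [  0.1147    0.1347    1.0652    0.0412    0.0581    0.1233]
  [  0.1296    0.1026    0.1199    1.1732    0.0976    0.1456]
  [  0.1725    0.1842    0.0830    0.2005    1.1467    0.1878]
  [  0.1830    0.0709    0.1553    0.0494    0.0785    1.0589]
Total output x = L · d:
  x_0 = 1.1968·23 + 0.1838·61 + 0.1541·54 + 0.1716·53 + 0.1594·79 + 0.1754·33 = 74.5342
  x_1 = 0.1822·23 + 1.0851·61 + 0.0712·54 + 0.0951·53 + 0.1580·79 + 0.0856·33 = 94.5756
  x_2 = 0.1147·23 + 0.1347·61 + 1.0652·54 + 0.0412·53 + 0.0581·79 + 0.1233·33 = 79.2134
  x_3 = 0.1296·23 + 0.1026·61 + 0.1199·54 + 1.1732·53 + 0.0976·79 + 0.1456·33 = 90.4114
  x_4 = 0.1725·23 + 0.1842·61 + 0.0830·54 + 0.2005·53 + 1.1467·79 + 0.1878·33 = 127.0993
  x_5 = 0.1830·23 + 0.0709·61 + 0.1553·54 + 0.0494·53 + 0.0785·79 + 1.0589·33 = 60.6815
Δx_5 = L[5,1] · Δd_1 = 0.0709 · 6 = 0.4251

0.4251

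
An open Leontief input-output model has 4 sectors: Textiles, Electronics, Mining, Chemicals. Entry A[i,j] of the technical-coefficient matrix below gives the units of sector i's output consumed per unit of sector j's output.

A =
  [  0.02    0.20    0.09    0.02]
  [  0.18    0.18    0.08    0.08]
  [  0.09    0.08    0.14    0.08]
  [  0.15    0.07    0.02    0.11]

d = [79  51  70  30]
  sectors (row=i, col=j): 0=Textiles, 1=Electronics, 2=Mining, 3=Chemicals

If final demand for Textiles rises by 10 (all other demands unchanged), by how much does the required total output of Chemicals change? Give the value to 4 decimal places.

Form M = I − A:
  [  0.98   -0.20   -0.09   -0.02]
  [ -0.18    0.82   -0.08   -0.08]
  [ -0.09   -0.08    0.86   -0.08]
  [ -0.15   -0.07   -0.02    0.89]
Leontief inverse L = M⁻¹:
  [  1.0958    0.2866    0.1428    0.0632]
  [  0.2766    1.3138    0.1544    0.1382]
  [  0.1600    0.1667    1.1980    0.1263]
  [  0.2100    0.1554    0.0631    1.1480]
Total output x = L · d:
  x_0 = 1.0958·79 + 0.2866·51 + 0.1428·70 + 0.0632·30 = 113.0824
  x_1 = 0.2766·79 + 1.3138·51 + 0.1544·70 + 0.1382·30 = 103.8140
  x_2 = 0.1600·79 + 0.1667·51 + 1.1980·70 + 0.1263·30 = 108.7821
  x_3 = 0.2100·79 + 0.1554·51 + 0.0631·70 + 1.1480·30 = 63.3764
Δx_3 = L[3,0] · Δd_0 = 0.2100 · 10 = 2.1005

2.1005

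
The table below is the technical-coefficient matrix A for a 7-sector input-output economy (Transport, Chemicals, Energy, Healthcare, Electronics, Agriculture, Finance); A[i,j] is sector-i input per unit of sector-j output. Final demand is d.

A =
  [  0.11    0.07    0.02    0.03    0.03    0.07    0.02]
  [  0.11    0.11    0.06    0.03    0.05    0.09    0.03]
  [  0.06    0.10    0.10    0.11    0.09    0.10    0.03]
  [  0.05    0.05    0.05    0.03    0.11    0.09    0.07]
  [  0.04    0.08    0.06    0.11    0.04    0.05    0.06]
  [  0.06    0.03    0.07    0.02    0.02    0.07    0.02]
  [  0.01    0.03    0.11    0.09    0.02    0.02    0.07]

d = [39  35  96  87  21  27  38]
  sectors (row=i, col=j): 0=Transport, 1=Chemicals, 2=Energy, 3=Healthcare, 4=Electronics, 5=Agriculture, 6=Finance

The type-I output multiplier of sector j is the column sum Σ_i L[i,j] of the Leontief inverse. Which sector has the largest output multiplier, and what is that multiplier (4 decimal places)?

Agriculture (1.8651)

Form M = I − A:
  [  0.89   -0.07   -0.02   -0.03   -0.03   -0.07   -0.02]
  [ -0.11    0.89   -0.06   -0.03   -0.05   -0.09   -0.03]
  [ -0.06   -0.10    0.90   -0.11   -0.09   -0.10   -0.03]
  [ -0.05   -0.05   -0.05    0.97   -0.11   -0.09   -0.07]
  [ -0.04   -0.08   -0.06   -0.11    0.96   -0.05   -0.06]
  [ -0.06   -0.03   -0.07   -0.02   -0.02    0.93   -0.02]
  [ -0.01   -0.03   -0.11   -0.09   -0.02   -0.02    0.93]
Leontief inverse L = M⁻¹:
  [  1.1547    0.1104    0.0537    0.0577    0.0567    0.1129    0.0406]
  [  0.1709    1.1687    0.1107    0.0727    0.0893    0.1510    0.0594]
  [  0.1289    0.1724    1.1673    0.1687    0.1470    0.1777    0.0720]
  [  0.0973    0.1011    0.1021    1.0777    0.1465    0.1424    0.1023]
  [  0.0894    0.1323    0.1113    0.1532    1.0835    0.1066    0.0935]
  [  0.0947    0.0644    0.1029    0.0481    0.0453    1.1076    0.0378]
  [  0.0465    0.0733    0.1567    0.1315    0.0593    0.0670    1.0989]
Total output x = L · d:
  x_0 = 1.1547·39 + 0.1104·35 + 0.0537·96 + 0.0577·87 + 0.0567·21 + 0.1129·27 + 0.0406·38 = 64.8588
  x_1 = 0.1709·39 + 1.1687·35 + 0.1107·96 + 0.0727·87 + 0.0893·21 + 0.1510·27 + 0.0594·38 = 72.7335
  x_2 = 0.1289·39 + 0.1724·35 + 1.1673·96 + 0.1687·87 + 0.1470·21 + 0.1777·27 + 0.0720·38 = 148.4112
  x_3 = 0.0973·39 + 0.1011·35 + 0.1021·96 + 1.0777·87 + 0.1465·21 + 0.1424·27 + 0.1023·38 = 121.6998
  x_4 = 0.0894·39 + 0.1323·35 + 0.1113·96 + 0.1532·87 + 1.0835·21 + 0.1066·27 + 0.0935·38 = 61.3127
  x_5 = 0.0947·39 + 0.0644·35 + 0.1029·96 + 0.0481·87 + 0.0453·21 + 1.1076·27 + 0.0378·38 = 52.2969
  x_6 = 0.0465·39 + 0.0733·35 + 0.1567·96 + 0.1315·87 + 0.0593·21 + 0.0670·27 + 1.0989·38 = 75.6785
Output multipliers (column sums of L):
  Transport: 1.7823
  Chemicals: 1.8225
  Energy: 1.8046
  Healthcare: 1.7097
  Electronics: 1.6276
  Agriculture: 1.8651
  Finance: 1.5044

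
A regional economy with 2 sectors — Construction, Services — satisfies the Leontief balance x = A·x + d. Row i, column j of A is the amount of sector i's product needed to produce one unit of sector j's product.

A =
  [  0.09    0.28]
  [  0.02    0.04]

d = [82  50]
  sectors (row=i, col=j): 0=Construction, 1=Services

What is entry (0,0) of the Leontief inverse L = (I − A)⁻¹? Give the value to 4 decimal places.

Form M = I − A:
  [  0.91   -0.28]
  [ -0.02    0.96]
Leontief inverse L = M⁻¹:
  [  1.1060    0.3226]
  [  0.0230    1.0484]
Total output x = L · d:
  x_0 = 1.1060·82 + 0.3226·50 = 106.8203
  x_1 = 0.0230·82 + 1.0484·50 = 54.3088

L[0,0] = 1.1060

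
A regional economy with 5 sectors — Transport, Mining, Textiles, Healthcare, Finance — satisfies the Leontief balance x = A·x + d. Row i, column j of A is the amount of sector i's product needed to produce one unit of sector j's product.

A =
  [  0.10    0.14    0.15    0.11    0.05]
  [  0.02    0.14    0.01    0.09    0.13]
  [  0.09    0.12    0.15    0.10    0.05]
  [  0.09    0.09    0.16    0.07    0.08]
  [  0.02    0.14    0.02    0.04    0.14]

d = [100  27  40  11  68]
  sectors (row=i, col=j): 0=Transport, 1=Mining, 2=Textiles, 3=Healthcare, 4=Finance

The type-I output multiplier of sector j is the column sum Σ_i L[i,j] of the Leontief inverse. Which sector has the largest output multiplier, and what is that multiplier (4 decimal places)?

Form M = I − A:
  [  0.90   -0.14   -0.15   -0.11   -0.05]
  [ -0.02    0.86   -0.01   -0.09   -0.13]
  [ -0.09   -0.12    0.85   -0.10   -0.05]
  [ -0.09   -0.09   -0.16    0.93   -0.08]
  [ -0.02   -0.14   -0.02   -0.04    0.86]
Leontief inverse L = M⁻¹:
  [  1.1647    0.2679    0.2490    0.1965    0.1410]
  [  0.0512    1.2266    0.0545    0.1394    0.2045]
  [  0.1506    0.2386    1.2429    0.1803    0.1339]
  [  0.1475    0.2047    0.2480    1.1461    0.1605]
  [  0.0458    0.2210    0.0551    0.0848    1.2099]
Total output x = L · d:
  x_0 = 1.1647·100 + 0.2679·27 + 0.2490·40 + 0.1965·11 + 0.1410·68 = 145.4154
  x_1 = 0.0512·100 + 1.2266·27 + 0.0545·40 + 0.1394·11 + 0.2045·68 = 55.8614
  x_2 = 0.1506·100 + 0.2386·27 + 1.2429·40 + 0.1803·11 + 0.1339·68 = 82.3068
  x_3 = 0.1475·100 + 0.2047·27 + 0.2480·40 + 1.1461·11 + 0.1605·68 = 53.7211
  x_4 = 0.0458·100 + 0.2210·27 + 0.0551·40 + 0.0848·11 + 1.2099·68 = 95.9580
Output multipliers (column sums of L):
  Transport: 1.5599
  Mining: 2.1588
  Textiles: 1.8495
  Healthcare: 1.7471
  Finance: 1.8499

Mining (2.1588)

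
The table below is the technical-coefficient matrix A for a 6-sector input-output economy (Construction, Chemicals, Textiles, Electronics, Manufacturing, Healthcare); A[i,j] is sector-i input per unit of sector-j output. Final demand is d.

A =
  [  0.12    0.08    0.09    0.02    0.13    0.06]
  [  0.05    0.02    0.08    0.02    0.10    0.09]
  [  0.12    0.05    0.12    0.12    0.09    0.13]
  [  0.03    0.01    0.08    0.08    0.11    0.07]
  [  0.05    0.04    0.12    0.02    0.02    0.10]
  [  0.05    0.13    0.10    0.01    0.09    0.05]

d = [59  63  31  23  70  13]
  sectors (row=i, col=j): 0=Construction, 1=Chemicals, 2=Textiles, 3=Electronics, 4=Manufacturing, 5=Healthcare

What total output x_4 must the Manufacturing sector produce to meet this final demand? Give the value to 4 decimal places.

Form M = I − A:
  [  0.88   -0.08   -0.09   -0.02   -0.13   -0.06]
  [ -0.05    0.98   -0.08   -0.02   -0.10   -0.09]
  [ -0.12   -0.05    0.88   -0.12   -0.09   -0.13]
  [ -0.03   -0.01   -0.08    0.92   -0.11   -0.07]
  [ -0.05   -0.04   -0.12   -0.02    0.98   -0.10]
  [ -0.05   -0.13   -0.10   -0.01   -0.09    0.95]
Leontief inverse L = M⁻¹:
  [  1.1907    0.1341    0.1835    0.0588    0.2079    0.1392]
  [  0.0995    1.0625    0.1491    0.0497    0.1544    0.1473]
  [  0.2052    0.1196    1.2363    0.1750    0.1934    0.2267]
  [  0.0783    0.0495    0.1513    1.1145    0.1664    0.1300]
  [  0.1026    0.0836    0.1882    0.0538    1.0804    0.1578]
  [  0.1084    0.1735    0.1796    0.0451    0.1565    1.1203]
Total output x = L · d:
  x_0 = 1.1907·59 + 0.1341·63 + 0.1835·31 + 0.0588·23 + 0.2079·70 + 0.1392·13 = 102.1030
  x_1 = 0.0995·59 + 1.0625·63 + 0.1491·31 + 0.0497·23 + 0.1544·70 + 0.1473·13 = 91.2949
  x_2 = 0.2052·59 + 0.1196·63 + 1.2363·31 + 0.1750·23 + 0.1934·70 + 0.2267·13 = 78.4770
  x_3 = 0.0783·59 + 0.0495·63 + 0.1513·31 + 1.1145·23 + 0.1664·70 + 0.1300·13 = 51.3952
  x_4 = 0.1026·59 + 0.0836·63 + 0.1882·31 + 0.0538·23 + 1.0804·70 + 0.1578·13 = 96.0689
  x_5 = 0.1084·59 + 0.1735·63 + 0.1796·31 + 0.0451·23 + 0.1565·70 + 1.1203·13 = 49.4540

96.0689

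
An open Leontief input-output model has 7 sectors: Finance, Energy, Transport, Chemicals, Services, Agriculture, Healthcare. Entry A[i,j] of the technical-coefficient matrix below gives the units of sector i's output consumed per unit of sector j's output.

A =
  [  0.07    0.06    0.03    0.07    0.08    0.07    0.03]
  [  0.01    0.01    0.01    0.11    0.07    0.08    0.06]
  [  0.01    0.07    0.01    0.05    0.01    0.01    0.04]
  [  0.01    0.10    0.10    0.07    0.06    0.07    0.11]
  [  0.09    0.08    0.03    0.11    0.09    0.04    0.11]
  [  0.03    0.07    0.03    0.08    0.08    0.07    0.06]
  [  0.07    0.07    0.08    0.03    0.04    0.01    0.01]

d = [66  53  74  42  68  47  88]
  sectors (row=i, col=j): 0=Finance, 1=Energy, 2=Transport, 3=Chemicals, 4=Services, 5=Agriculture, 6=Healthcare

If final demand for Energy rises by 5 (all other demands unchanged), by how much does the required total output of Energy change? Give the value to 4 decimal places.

5.2747

Form M = I − A:
  [  0.93   -0.06   -0.03   -0.07   -0.08   -0.07   -0.03]
  [ -0.01    0.99   -0.01   -0.11   -0.07   -0.08   -0.06]
  [ -0.01   -0.07    0.99   -0.05   -0.01   -0.01   -0.04]
  [ -0.01   -0.10   -0.10    0.93   -0.06   -0.07   -0.11]
  [ -0.09   -0.08   -0.03   -0.11    0.91   -0.04   -0.11]
  [ -0.03   -0.07   -0.03   -0.08   -0.08    0.93   -0.06]
  [ -0.07   -0.07   -0.08   -0.03   -0.04   -0.01    0.99]
Leontief inverse L = M⁻¹:
  [  1.1000    0.1070    0.0604    0.1255    0.1268    0.1084    0.0769]
  [  0.0354    1.0549    0.0424    0.1556    0.1093    0.1114    0.1029]
  [  0.0212    0.0902    1.0260    0.0754    0.0302    0.0280    0.0610]
  [  0.0414    0.1543    0.1367    1.1314    0.1083    0.1094    0.1605]
  [  0.1310    0.1423    0.0746    0.1796    1.1491    0.0877    0.1686]
  [  0.0594    0.1178    0.0627    0.1354    0.1260    1.1073    0.1076]
  [  0.0891    0.1011    0.0980    0.0689    0.0701    0.0358    1.0405]
Total output x = L · d:
  x_0 = 1.1000·66 + 0.1070·53 + 0.0604·74 + 0.1255·42 + 0.1268·68 + 0.1084·47 + 0.0769·88 = 108.4847
  x_1 = 0.0354·66 + 1.0549·53 + 0.0424·74 + 0.1556·42 + 0.1093·68 + 0.1114·47 + 0.1029·88 = 89.6442
  x_2 = 0.0212·66 + 0.0902·53 + 1.0260·74 + 0.0754·42 + 0.0302·68 + 0.0280·47 + 0.0610·88 = 94.0035
  x_3 = 0.0414·66 + 0.1543·53 + 0.1367·74 + 1.1314·42 + 0.1083·68 + 0.1094·47 + 0.1605·88 = 95.1665
  x_4 = 0.1310·66 + 0.1423·53 + 0.0746·74 + 0.1796·42 + 1.1491·68 + 0.0877·47 + 0.1686·88 = 126.3521
  x_5 = 0.0594·66 + 0.1178·53 + 0.0627·74 + 0.1354·42 + 0.1260·68 + 1.1073·47 + 0.1076·88 = 90.5754
  x_6 = 0.0891·66 + 0.1011·53 + 0.0980·74 + 0.0689·42 + 0.0701·68 + 0.0358·47 + 1.0405·88 = 119.3981
Δx_1 = L[1,1] · Δd_1 = 1.0549 · 5 = 5.2747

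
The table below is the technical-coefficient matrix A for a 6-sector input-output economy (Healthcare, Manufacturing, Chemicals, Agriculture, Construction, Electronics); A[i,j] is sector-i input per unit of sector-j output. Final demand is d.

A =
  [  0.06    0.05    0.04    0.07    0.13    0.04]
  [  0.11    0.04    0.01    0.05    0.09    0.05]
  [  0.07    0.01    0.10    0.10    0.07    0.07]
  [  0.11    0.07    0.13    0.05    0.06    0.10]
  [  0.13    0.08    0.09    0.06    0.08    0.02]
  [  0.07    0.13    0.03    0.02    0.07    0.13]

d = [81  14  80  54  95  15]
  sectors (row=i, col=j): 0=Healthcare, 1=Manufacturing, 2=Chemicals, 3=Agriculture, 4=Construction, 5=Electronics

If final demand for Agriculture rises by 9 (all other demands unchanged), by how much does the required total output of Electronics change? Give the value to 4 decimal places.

Form M = I − A:
  [  0.94   -0.05   -0.04   -0.07   -0.13   -0.04]
  [ -0.11    0.96   -0.01   -0.05   -0.09   -0.05]
  [ -0.07   -0.01    0.90   -0.10   -0.07   -0.07]
  [ -0.11   -0.07   -0.13    0.95   -0.06   -0.10]
  [ -0.13   -0.08   -0.09   -0.06    0.92   -0.02]
  [ -0.07   -0.13   -0.03   -0.02   -0.07    0.87]
Leontief inverse L = M⁻¹:
  [  1.1266    0.0944    0.0887    0.1110    0.1886    0.0815]
  [  0.1667    1.0810    0.0492    0.0854    0.1452    0.0869]
  [  0.1372    0.0574    1.1562    0.1457    0.1318    0.1224]
  [  0.1891    0.1257    0.1886    1.1051    0.1377    0.1613]
  [  0.2025    0.1252    0.1437    0.1108    1.1511    0.0673]
  [  0.1409    0.1841    0.0703    0.0610    0.1372    1.1823]
Total output x = L · d:
  x_0 = 1.1266·81 + 0.0944·14 + 0.0887·80 + 0.1110·54 + 0.1886·95 + 0.0815·15 = 124.8089
  x_1 = 0.1667·81 + 1.0810·14 + 0.0492·80 + 0.0854·54 + 0.1452·95 + 0.0869·15 = 52.2774
  x_2 = 0.1372·81 + 0.0574·14 + 1.1562·80 + 0.1457·54 + 0.1318·95 + 0.1224·15 = 126.6347
  x_3 = 0.1891·81 + 0.1257·14 + 0.1886·80 + 1.1051·54 + 0.1377·95 + 0.1613·15 = 107.3458
  x_4 = 0.2025·81 + 0.1252·14 + 0.1437·80 + 0.1108·54 + 1.1511·95 + 0.0673·15 = 145.9986
  x_5 = 0.1409·81 + 0.1841·14 + 0.0703·80 + 0.0610·54 + 0.1372·95 + 1.1823·15 = 53.6765
Δx_5 = L[5,3] · Δd_3 = 0.0610 · 9 = 0.5492

0.5492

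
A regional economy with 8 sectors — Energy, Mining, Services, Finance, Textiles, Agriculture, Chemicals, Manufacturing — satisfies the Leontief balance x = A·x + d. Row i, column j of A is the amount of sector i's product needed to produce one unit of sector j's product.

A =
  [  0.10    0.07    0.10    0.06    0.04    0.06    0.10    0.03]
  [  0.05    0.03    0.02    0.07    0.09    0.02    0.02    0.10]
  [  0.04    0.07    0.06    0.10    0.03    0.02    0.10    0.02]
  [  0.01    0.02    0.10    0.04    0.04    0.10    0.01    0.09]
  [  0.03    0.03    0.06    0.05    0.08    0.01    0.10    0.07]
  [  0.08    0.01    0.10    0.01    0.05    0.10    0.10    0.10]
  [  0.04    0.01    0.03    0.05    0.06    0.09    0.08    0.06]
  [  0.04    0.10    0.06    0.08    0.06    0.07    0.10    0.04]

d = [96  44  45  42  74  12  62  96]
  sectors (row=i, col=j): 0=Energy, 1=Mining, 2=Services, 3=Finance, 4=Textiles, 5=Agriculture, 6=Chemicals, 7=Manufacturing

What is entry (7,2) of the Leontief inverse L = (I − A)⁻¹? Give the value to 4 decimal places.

L[7,2] = 0.1248

Form M = I − A:
  [  0.90   -0.07   -0.10   -0.06   -0.04   -0.06   -0.10   -0.03]
  [ -0.05    0.97   -0.02   -0.07   -0.09   -0.02   -0.02   -0.10]
  [ -0.04   -0.07    0.94   -0.10   -0.03   -0.02   -0.10   -0.02]
  [ -0.01   -0.02   -0.10    0.96   -0.04   -0.10   -0.01   -0.09]
  [ -0.03   -0.03   -0.06   -0.05    0.92   -0.01   -0.10   -0.07]
  [ -0.08   -0.01   -0.10   -0.01   -0.05    0.90   -0.10   -0.10]
  [ -0.04   -0.01   -0.03   -0.05   -0.06   -0.09    0.92   -0.06]
  [ -0.04   -0.10   -0.06   -0.08   -0.06   -0.07   -0.10    0.96]
Leontief inverse L = M⁻¹:
  [  1.1527    0.1137    0.1691    0.1216    0.0967    0.1232    0.1816    0.0940]
  [  0.0838    1.0652    0.0710    0.1143    0.1334    0.0643    0.0787    0.1471]
  [  0.0755    0.1008    1.1115    0.1466    0.0745    0.0704    0.1564    0.0723]
  [  0.0473    0.0560    0.1539    1.0860    0.0817    0.1476    0.0749    0.1383]
  [  0.0645    0.0638    0.1092    0.0976    1.1252    0.0570    0.1627    0.1182]
  [  0.1344    0.0574    0.1704    0.0714    0.1065    1.1659    0.1910    0.1616]
  [  0.0791    0.0417    0.0847    0.0927    0.1040    0.1428    1.1456    0.1113]
  [  0.0875    0.1392    0.1248    0.1376    0.1183    0.1320    0.1752    1.1077]
Total output x = L · d:
  x_0 = 1.1527·96 + 0.1137·44 + 0.1691·45 + 0.1216·42 + 0.0967·74 + 0.1232·12 + 0.1816·62 + 0.0940·96 = 157.2959
  x_1 = 0.0838·96 + 1.0652·44 + 0.0710·45 + 0.1143·42 + 0.1334·74 + 0.0643·12 + 0.0787·62 + 0.1471·96 = 92.5525
  x_2 = 0.0755·96 + 0.1008·44 + 1.1115·45 + 0.1466·42 + 0.0745·74 + 0.0704·12 + 0.1564·62 + 0.0723·96 = 90.8538
  x_3 = 0.0473·96 + 0.0560·44 + 0.1539·45 + 1.0860·42 + 0.0817·74 + 0.1476·12 + 0.0749·62 + 0.1383·96 = 85.2833
  x_4 = 0.0645·96 + 0.0638·44 + 0.1092·45 + 0.0976·42 + 1.1252·74 + 0.0570·12 + 0.1627·62 + 0.1182·96 = 123.4047
  x_5 = 0.1344·96 + 0.0574·44 + 0.1704·45 + 0.0714·42 + 0.1065·74 + 1.1659·12 + 0.1910·62 + 0.1616·96 = 75.3219
  x_6 = 0.0791·96 + 0.0417·44 + 0.0847·45 + 0.0927·42 + 0.1040·74 + 0.1428·12 + 1.1456·62 + 0.1113·96 = 108.2588
  x_7 = 0.0875·96 + 0.1392·44 + 0.1248·45 + 0.1376·42 + 0.1183·74 + 0.1320·12 + 0.1752·62 + 1.1077·96 = 153.4622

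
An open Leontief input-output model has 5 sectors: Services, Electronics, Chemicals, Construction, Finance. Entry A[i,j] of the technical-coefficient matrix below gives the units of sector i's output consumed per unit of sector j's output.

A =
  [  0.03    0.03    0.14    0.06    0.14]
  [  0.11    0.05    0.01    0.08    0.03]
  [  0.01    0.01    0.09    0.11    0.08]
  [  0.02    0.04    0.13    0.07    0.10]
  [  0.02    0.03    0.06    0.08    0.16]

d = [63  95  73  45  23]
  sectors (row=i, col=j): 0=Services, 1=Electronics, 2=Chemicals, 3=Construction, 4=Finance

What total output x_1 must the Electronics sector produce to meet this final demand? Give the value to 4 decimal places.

Form M = I − A:
  [  0.97   -0.03   -0.14   -0.06   -0.14]
  [ -0.11    0.95   -0.01   -0.08   -0.03]
  [ -0.01   -0.01    0.91   -0.11   -0.08]
  [ -0.02   -0.04   -0.13    0.93   -0.10]
  [ -0.02   -0.03   -0.06   -0.08    0.84]
Leontief inverse L = M⁻¹:
  [  1.0447    0.0463    0.1909    0.1118    0.2073]
  [  0.1251    1.0643    0.0521    0.1124    0.0772]
  [  0.0200    0.0229    1.1320    0.1483    0.1296]
  [  0.0343    0.0549    0.1758    1.1165    0.1573]
  [  0.0340    0.0460    0.1040    0.1236    1.2224]
Total output x = L · d:
  x_0 = 1.0447·63 + 0.0463·95 + 0.1909·73 + 0.1118·45 + 0.2073·23 = 93.9418
  x_1 = 0.1251·63 + 1.0643·95 + 0.0521·73 + 0.1124·45 + 0.0772·23 = 119.6315
  x_2 = 0.0200·63 + 0.0229·95 + 1.1320·73 + 0.1483·45 + 0.1296·23 = 95.7210
  x_3 = 0.0343·63 + 0.0549·95 + 0.1758·73 + 1.1165·45 + 0.1573·23 = 74.0710
  x_4 = 0.0340·63 + 0.0460·95 + 0.1040·73 + 0.1236·45 + 1.2224·23 = 47.7818

119.6315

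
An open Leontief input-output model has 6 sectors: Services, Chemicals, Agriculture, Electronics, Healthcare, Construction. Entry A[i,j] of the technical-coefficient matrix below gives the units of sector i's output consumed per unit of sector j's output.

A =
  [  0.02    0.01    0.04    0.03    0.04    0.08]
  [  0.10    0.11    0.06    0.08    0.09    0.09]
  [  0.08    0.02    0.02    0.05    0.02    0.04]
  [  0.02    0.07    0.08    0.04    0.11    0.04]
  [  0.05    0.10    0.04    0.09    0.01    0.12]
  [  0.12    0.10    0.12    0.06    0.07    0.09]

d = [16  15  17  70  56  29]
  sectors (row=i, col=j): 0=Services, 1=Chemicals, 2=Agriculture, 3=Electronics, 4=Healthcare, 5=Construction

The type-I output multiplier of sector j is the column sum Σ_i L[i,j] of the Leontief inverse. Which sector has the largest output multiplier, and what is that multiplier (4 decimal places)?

Construction (1.7543)

Form M = I − A:
  [  0.98   -0.01   -0.04   -0.03   -0.04   -0.08]
  [ -0.10    0.89   -0.06   -0.08   -0.09   -0.09]
  [ -0.08   -0.02    0.98   -0.05   -0.02   -0.04]
  [ -0.02   -0.07   -0.08    0.96   -0.11   -0.04]
  [ -0.05   -0.10   -0.04   -0.09    0.99   -0.12]
  [ -0.12   -0.10   -0.12   -0.06   -0.07    0.91]
Leontief inverse L = M⁻¹:
  [  1.0468    0.0363    0.0649    0.0516    0.0603    0.1087]
  [  0.1583    1.1721    0.1142    0.1318    0.1412    0.1593]
  [  0.1012    0.0422    1.0427    0.0691    0.0414    0.0674]
  [  0.0608    0.1137    0.1139    1.0777    0.1410    0.0876]
  [  0.1004    0.1515    0.0883    0.1302    1.0564    0.1727]
  [  0.1805    0.1583    0.1729    0.1115    0.1195    1.1587]
Total output x = L · d:
  x_0 = 1.0468·16 + 0.0363·15 + 0.0649·17 + 0.0516·70 + 0.0603·56 + 0.1087·29 = 28.5371
  x_1 = 0.1583·16 + 1.1721·15 + 0.1142·17 + 0.1318·70 + 0.1412·56 + 0.1593·29 = 43.8023
  x_2 = 0.1012·16 + 0.0422·15 + 1.0427·17 + 0.0691·70 + 0.0414·56 + 0.0674·29 = 29.0902
  x_3 = 0.0608·16 + 0.1137·15 + 0.1139·17 + 1.0777·70 + 0.1410·56 + 0.0876·29 = 90.4878
  x_4 = 0.1004·16 + 0.1515·15 + 0.0883·17 + 0.1302·70 + 1.0564·56 + 0.1727·29 = 78.6569
  x_5 = 0.1805·16 + 0.1583·15 + 0.1729·17 + 0.1115·70 + 0.1195·56 + 1.1587·29 = 56.2975
Output multipliers (column sums of L):
  Services: 1.6481
  Chemicals: 1.6740
  Agriculture: 1.5969
  Electronics: 1.5717
  Healthcare: 1.5598
  Construction: 1.7543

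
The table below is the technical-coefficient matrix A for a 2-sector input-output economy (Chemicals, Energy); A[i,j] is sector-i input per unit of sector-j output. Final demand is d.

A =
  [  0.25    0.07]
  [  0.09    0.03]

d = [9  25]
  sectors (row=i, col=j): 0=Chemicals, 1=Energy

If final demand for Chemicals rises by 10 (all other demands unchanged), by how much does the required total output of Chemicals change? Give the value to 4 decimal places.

Form M = I − A:
  [  0.75   -0.07]
  [ -0.09    0.97]
Leontief inverse L = M⁻¹:
  [  1.3450    0.0971]
  [  0.1248    1.0399]
Total output x = L · d:
  x_0 = 1.3450·9 + 0.0971·25 = 14.5313
  x_1 = 0.1248·9 + 1.0399·25 = 27.1215
Δx_0 = L[0,0] · Δd_0 = 1.3450 · 10 = 13.4498

13.4498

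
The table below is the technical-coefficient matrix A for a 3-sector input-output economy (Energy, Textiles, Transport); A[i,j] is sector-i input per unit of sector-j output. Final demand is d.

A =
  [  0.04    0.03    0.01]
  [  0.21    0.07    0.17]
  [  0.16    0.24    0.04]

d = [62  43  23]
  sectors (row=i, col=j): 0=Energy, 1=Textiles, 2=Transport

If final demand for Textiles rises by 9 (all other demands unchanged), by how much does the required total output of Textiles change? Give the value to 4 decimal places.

10.2340

Form M = I − A:
  [  0.96   -0.03   -0.01]
  [ -0.21    0.93   -0.17]
  [ -0.16   -0.24    0.96]
Leontief inverse L = M⁻¹:
  [  1.0531    0.0386    0.0178]
  [  0.2828    1.1371    0.2043]
  [  0.2462    0.2907    1.0957]
Total output x = L · d:
  x_0 = 1.0531·62 + 0.0386·43 + 0.0178·23 = 67.3578
  x_1 = 0.2828·62 + 1.1371·43 + 0.2043·23 = 71.1285
  x_2 = 0.2462·62 + 0.2907·43 + 1.0957·23 = 52.9668
Δx_1 = L[1,1] · Δd_1 = 1.1371 · 9 = 10.2340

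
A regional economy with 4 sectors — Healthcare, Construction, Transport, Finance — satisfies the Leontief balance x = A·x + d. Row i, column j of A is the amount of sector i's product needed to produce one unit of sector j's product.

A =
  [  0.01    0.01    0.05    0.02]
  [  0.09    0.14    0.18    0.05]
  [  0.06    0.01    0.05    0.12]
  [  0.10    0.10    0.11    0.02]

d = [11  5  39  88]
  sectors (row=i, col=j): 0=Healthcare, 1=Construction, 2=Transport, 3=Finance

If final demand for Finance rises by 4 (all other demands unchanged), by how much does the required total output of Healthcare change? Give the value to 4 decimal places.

0.1157

Form M = I − A:
  [  0.99   -0.01   -0.05   -0.02]
  [ -0.09    0.86   -0.18   -0.05]
  [ -0.06   -0.01    0.95   -0.12]
  [ -0.10   -0.10   -0.11    0.98]
Leontief inverse L = M⁻¹:
  [  1.0181    0.0159    0.0599    0.0289]
  [  0.1310    1.1778    0.2407    0.0922]
  [  0.0816    0.0292    1.0781    0.1352]
  [  0.1264    0.1251    0.1517    1.0479]
Total output x = L · d:
  x_0 = 1.0181·11 + 0.0159·5 + 0.0599·39 + 0.0289·88 = 16.1623
  x_1 = 0.1310·11 + 1.1778·5 + 0.2407·39 + 0.0922·88 = 24.8367
  x_2 = 0.0816·11 + 0.0292·5 + 1.0781·39 + 0.1352·88 = 54.9855
  x_3 = 0.1264·11 + 0.1251·5 + 0.1517·39 + 1.0479·88 = 100.1513
Δx_0 = L[0,3] · Δd_3 = 0.0289 · 4 = 0.1157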